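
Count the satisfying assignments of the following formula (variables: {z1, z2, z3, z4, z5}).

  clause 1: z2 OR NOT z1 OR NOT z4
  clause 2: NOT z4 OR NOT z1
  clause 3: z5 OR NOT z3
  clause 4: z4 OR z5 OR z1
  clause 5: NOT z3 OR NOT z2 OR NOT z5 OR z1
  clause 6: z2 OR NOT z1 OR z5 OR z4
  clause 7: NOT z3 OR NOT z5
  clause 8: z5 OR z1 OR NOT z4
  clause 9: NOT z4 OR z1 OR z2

There are 2^5 = 32 truth assignments over (z1, z2, z3, z4, z5).
Split on z2. With z2 = true, the clauses containing z2 are satisfied and NOT z2 drops from the rest; 4 of the 2^4 = 16 assignments to the other variables satisfy what remains.
With z2 = false, by the same count on the reduced clause set, 2 assignments work.
Total: 4 + 2 = 6.

6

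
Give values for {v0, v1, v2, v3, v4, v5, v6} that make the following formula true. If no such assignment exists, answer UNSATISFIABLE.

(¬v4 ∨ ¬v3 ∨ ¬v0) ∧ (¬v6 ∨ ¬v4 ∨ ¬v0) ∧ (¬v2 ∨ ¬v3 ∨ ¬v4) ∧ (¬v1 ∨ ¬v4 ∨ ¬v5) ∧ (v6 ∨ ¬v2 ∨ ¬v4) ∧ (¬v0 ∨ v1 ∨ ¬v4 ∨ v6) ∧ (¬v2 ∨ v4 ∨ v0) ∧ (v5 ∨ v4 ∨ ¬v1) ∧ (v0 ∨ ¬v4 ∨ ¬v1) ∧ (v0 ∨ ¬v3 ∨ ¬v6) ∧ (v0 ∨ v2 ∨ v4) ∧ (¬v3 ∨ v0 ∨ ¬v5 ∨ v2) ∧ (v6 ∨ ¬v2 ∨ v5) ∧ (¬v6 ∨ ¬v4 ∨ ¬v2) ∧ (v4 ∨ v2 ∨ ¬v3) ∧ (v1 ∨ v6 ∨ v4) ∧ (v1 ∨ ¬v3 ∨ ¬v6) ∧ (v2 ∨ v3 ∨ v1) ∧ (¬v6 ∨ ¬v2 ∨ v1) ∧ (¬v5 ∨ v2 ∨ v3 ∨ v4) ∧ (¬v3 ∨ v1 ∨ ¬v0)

Try v4 = False.
Try v2 = True.
From the singleton clause (v0), v0 = True.
Try v5 = True.
Try v1 = True.
No clause remains; v3, v6 are free.

v0 ↦ True,  v1 ↦ True,  v2 ↦ True,  v3 ↦ False,  v4 ↦ False,  v5 ↦ True,  v6 ↦ False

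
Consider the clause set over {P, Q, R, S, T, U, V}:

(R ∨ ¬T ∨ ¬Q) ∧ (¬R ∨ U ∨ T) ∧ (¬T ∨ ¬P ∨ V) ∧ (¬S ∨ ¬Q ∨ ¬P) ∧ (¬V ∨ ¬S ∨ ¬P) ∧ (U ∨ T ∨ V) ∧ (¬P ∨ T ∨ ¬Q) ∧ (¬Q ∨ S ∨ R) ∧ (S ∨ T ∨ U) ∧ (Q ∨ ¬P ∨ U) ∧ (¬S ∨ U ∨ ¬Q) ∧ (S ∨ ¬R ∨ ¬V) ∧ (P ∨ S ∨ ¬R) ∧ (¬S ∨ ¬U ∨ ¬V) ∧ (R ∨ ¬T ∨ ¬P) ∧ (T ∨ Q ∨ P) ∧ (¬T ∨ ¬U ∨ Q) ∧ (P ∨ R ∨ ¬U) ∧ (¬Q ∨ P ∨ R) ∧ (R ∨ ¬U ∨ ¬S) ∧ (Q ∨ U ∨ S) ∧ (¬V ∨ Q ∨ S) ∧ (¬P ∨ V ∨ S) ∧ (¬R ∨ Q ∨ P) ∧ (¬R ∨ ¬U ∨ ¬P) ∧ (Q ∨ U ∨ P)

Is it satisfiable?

Yes, satisfiable

Branch on R: set R = True.
Branch on U: set U = True.
From the singleton clause (¬P), P = False.
From the singleton clause (S), S = True.
From the singleton clause (¬V), V = False.
From the singleton clause (Q), Q = True.
All clauses hold; T can take either value.
A satisfying assignment: P: False, Q: True, R: True, S: True, T: False, U: True, V: False.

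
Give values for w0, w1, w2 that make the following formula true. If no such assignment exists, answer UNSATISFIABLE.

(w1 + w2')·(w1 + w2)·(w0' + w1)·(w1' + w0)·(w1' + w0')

UNSATISFIABLE

Case w1 = 1:
The clause (w0) is unit, so w0 = 1.
But (w0') is also a unit clause — contradiction.
Backtrack on w1: now try w1 = 0.
The clause (w2') is unit, so w2 = 0.
But (w2) is also a unit clause — contradiction.
Neither w1 = 1 nor w1 = 0 works.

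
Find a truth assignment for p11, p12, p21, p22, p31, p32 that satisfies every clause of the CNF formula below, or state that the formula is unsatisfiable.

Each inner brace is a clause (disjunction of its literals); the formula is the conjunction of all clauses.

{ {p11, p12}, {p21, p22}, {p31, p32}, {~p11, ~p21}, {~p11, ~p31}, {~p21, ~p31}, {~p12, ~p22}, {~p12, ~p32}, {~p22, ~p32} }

UNSATISFIABLE

Try p11 = 1.
(~p21) alone gives p21 = 0.
(p22) alone gives p22 = 1.
(~p31) alone gives p31 = 0.
(p32) alone gives p32 = 1.
But (~p32) is also a unit clause — contradiction.
Backtrack on p11: now try p11 = 0.
(p12) alone gives p12 = 1.
(~p22) alone gives p22 = 0.
(p21) alone gives p21 = 1.
(~p31) alone gives p31 = 0.
(p32) alone gives p32 = 1.
But (~p32) is also a unit clause — contradiction.
Either choice for p11 ends in contradiction.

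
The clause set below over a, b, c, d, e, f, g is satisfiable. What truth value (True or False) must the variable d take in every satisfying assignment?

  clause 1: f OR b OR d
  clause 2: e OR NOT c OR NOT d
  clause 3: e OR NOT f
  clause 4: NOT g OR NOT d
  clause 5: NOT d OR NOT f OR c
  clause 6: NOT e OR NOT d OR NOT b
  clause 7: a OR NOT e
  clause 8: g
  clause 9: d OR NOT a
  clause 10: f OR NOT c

False

Suppose d = true.
From the singleton clause (NOT g), g = false.
That conflicts with the unit clause (g).
So every satisfying assignment has d = False.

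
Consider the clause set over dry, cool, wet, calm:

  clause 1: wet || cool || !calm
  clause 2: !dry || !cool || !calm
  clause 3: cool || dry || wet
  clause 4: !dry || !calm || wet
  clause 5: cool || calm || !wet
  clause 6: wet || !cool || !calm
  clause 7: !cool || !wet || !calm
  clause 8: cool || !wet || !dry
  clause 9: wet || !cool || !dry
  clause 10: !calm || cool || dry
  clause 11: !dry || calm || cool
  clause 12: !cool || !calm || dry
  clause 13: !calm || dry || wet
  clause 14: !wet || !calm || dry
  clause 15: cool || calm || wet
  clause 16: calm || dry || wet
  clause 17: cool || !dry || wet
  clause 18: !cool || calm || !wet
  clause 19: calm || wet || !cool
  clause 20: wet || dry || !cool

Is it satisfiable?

No, unsatisfiable

Try wet = true.
Try cool = true.
From the singleton clause (!calm), calm = false.
Now (calm) is unsatisfied and unit — conflict.
That branch fails; take cool = false instead.
From the singleton clause (calm), calm = true.
From the singleton clause (!dry), dry = false.
Now (dry) is unsatisfied and unit — conflict.
Both values of cool lead to a conflict.
That branch fails; take wet = false instead.
Try cool = true.
From the singleton clause (!calm), calm = false.
Now (calm) is unsatisfied and unit — conflict.
That branch fails; take cool = false instead.
From the singleton clause (!calm), calm = false.
Now (calm) is unsatisfied and unit — conflict.
Both values of cool lead to a conflict.
Both values of wet lead to a conflict.
No assignment satisfies every clause.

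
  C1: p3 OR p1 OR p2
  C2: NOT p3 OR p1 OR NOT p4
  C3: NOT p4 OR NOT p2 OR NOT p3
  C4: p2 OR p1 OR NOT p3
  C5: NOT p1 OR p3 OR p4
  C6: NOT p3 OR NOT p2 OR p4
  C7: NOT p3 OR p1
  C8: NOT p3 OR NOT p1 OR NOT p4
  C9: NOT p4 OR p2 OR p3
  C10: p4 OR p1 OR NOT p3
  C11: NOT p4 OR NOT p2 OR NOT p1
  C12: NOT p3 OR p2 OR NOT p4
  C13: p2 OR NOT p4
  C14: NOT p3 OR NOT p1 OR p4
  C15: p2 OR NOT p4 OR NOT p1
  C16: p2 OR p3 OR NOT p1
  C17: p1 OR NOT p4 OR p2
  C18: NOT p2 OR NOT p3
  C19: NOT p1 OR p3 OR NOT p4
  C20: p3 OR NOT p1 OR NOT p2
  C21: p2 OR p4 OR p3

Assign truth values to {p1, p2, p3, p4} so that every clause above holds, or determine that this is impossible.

Case p3 = false:
Case p1 = false:
The clause (p2) is unit, so p2 = true.
No clause remains; p4 is free.

p1: false, p2: true, p3: false, p4: true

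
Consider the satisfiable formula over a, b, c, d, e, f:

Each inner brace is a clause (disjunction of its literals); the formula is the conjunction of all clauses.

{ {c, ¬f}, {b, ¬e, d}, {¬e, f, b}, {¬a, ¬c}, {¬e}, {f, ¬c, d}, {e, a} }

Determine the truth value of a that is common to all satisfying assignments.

Suppose a = False.
From the singleton clause (¬e), e = False.
Now (e) is unsatisfied and unit — conflict.
So every satisfying assignment has a = True.

True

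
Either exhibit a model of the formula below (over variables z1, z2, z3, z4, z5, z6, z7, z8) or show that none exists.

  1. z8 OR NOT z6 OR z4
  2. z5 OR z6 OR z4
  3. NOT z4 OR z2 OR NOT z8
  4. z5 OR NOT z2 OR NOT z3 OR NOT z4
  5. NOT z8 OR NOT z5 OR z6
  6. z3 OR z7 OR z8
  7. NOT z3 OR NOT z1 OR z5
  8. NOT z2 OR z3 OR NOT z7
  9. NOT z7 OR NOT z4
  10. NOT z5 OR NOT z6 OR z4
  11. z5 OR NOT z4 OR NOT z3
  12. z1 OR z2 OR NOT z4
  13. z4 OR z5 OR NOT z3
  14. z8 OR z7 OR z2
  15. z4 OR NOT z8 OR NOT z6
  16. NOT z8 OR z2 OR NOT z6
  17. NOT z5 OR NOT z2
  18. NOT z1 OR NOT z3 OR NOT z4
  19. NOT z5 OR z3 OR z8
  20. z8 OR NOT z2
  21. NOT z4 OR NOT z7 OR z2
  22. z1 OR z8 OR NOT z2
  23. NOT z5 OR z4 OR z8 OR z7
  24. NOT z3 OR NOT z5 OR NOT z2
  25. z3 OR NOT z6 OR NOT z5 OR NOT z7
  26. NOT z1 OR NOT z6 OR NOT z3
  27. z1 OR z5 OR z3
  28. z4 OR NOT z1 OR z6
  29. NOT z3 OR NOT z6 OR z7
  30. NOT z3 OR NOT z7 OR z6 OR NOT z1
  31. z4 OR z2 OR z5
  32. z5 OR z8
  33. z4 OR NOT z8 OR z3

z1: false,  z2: false,  z3: true,  z4: false,  z5: true,  z6: false,  z7: true,  z8: false

Branch on z7: set z7 = true.
(NOT z4) alone gives z4 = false.
Branch on z8: set z8 = false.
(NOT z6) alone gives z6 = false.
(z5) alone gives z5 = true.
(NOT z2) alone gives z2 = false.
(z3) alone gives z3 = true.
(NOT z1) alone gives z1 = false.
Every clause now holds.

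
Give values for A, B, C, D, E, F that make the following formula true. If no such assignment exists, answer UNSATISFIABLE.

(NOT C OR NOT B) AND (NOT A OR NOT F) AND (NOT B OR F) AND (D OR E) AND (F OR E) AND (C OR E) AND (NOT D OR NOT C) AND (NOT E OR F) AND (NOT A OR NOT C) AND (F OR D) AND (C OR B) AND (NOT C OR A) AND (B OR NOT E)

Try C = false.
The clause (E) is unit, so E = true.
The clause (F) is unit, so F = true.
The clause (NOT A) is unit, so A = false.
The clause (B) is unit, so B = true.
All clauses hold; D can take either value.

A ↦ false,  B ↦ true,  C ↦ false,  D ↦ true,  E ↦ true,  F ↦ true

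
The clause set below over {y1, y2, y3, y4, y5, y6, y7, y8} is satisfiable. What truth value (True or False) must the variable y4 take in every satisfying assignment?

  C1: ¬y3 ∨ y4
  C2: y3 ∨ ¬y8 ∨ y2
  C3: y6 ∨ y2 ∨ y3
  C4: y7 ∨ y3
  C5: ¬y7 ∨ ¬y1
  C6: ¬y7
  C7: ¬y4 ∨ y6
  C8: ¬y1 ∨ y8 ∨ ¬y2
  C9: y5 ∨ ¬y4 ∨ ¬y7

True

Suppose y4 = False.
The clause (¬y3) is unit, so y3 = False.
The clause (y7) is unit, so y7 = True.
But (¬y7) is also a unit clause — contradiction.
So every satisfying assignment has y4 = True.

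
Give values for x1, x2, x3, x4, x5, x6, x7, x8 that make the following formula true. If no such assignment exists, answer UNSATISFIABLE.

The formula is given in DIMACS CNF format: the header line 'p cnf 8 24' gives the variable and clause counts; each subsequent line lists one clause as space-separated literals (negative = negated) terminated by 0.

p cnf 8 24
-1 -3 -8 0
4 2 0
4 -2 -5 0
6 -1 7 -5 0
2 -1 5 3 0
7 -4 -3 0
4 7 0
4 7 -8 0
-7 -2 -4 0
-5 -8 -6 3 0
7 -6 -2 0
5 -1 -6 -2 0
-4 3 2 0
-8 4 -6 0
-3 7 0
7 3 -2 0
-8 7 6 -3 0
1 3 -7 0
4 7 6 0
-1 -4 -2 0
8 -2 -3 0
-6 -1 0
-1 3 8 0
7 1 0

x1=True; x2=False; x3=True; x4=True; x5=False; x6=False; x7=True; x8=False

Suppose x4 = True.
Suppose x7 = True.
(¬x2) alone gives x2 = False.
(x3) alone gives x3 = True.
Suppose x1 = True.
(¬x8) alone gives x8 = False.
(¬x6) alone gives x6 = False.
All clauses hold; x5 can take either value.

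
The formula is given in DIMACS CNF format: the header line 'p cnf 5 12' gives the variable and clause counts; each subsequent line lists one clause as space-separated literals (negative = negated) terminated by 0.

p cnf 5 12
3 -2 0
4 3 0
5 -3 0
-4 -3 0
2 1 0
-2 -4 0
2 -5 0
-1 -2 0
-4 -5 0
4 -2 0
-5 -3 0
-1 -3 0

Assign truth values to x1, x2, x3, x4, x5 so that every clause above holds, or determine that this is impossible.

x1: True, x2: False, x3: False, x4: True, x5: False

Branch on x3: set x3 = False.
Unit clause (¬x2) forces x2 = False.
Unit clause (x4) forces x4 = True.
Unit clause (x1) forces x1 = True.
Unit clause (¬x5) forces x5 = False.
All clauses are satisfied.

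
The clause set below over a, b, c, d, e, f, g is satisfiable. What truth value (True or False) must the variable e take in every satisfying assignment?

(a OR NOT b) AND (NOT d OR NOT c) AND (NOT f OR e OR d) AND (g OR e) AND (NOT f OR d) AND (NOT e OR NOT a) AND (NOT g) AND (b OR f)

Suppose e = false.
The clause (g) is unit, so g = true.
Now (NOT g) is unsatisfied and unit — conflict.
So every satisfying assignment has e = True.

True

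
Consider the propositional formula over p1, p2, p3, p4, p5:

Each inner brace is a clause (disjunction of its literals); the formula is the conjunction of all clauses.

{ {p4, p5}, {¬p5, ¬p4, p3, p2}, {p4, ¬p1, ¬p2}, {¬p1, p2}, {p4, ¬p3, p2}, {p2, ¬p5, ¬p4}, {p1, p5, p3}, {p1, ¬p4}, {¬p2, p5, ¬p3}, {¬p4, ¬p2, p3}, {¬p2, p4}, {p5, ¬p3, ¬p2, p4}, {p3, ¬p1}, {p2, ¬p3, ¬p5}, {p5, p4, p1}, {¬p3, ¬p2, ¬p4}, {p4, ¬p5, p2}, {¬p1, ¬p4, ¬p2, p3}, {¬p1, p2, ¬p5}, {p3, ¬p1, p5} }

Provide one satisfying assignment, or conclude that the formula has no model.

Try p4 = True.
(p1) alone gives p1 = True.
(p2) alone gives p2 = True.
(p3) alone gives p3 = True.
But (¬p3) is also a unit clause — contradiction.
Undo p4 and try p4 = False.
(p5) alone gives p5 = True.
(¬p2) alone gives p2 = False.
But (p2) is also a unit clause — contradiction.
Either choice for p4 ends in contradiction.

UNSATISFIABLE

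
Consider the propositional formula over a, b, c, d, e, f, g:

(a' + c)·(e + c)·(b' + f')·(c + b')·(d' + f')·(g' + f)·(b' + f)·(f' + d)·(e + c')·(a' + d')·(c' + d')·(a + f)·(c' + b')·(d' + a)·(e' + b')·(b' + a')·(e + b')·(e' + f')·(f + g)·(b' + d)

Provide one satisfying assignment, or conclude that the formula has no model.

Try a = 0.
From the singleton clause (f), f = 1.
From the singleton clause (b'), b = 0.
From the singleton clause (d'), d = 0.
Now (d) is unsatisfied and unit — conflict.
That branch fails; take a = 1 instead.
From the singleton clause (c), c = 1.
From the singleton clause (e), e = 1.
From the singleton clause (d'), d = 0.
From the singleton clause (f'), f = 0.
From the singleton clause (g'), g = 0.
Now (g) is unsatisfied and unit — conflict.
Either choice for a ends in contradiction.

UNSATISFIABLE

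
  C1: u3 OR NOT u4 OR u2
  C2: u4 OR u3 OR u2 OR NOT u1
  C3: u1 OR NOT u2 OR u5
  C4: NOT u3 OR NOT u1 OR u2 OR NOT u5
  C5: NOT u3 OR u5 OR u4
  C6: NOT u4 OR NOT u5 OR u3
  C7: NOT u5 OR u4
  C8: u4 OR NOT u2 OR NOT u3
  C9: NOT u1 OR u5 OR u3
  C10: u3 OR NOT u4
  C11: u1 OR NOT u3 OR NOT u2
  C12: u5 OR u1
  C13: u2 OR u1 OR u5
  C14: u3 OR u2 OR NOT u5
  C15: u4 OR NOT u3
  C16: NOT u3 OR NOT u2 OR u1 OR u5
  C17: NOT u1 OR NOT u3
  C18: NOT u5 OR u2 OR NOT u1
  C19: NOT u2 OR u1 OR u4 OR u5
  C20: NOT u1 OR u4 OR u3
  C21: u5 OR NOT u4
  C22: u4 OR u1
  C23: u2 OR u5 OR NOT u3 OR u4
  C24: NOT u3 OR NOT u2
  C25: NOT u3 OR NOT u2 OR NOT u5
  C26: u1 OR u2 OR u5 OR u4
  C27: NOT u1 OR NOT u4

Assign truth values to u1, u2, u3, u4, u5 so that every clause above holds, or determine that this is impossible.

Suppose u5 = true.
The clause (u4) is unit, so u4 = true.
The clause (u3) is unit, so u3 = true.
The clause (NOT u1) is unit, so u1 = false.
The clause (NOT u2) is unit, so u2 = false.
All clauses are satisfied.

u1 ↦ false,  u2 ↦ false,  u3 ↦ true,  u4 ↦ true,  u5 ↦ true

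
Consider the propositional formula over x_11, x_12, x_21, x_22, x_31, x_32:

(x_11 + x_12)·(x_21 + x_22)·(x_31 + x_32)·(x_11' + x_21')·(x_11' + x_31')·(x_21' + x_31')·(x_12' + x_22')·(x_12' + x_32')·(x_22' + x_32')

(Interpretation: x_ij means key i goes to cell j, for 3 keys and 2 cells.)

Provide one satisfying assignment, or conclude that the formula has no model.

Branch on x_11: set x_11 = 1.
From the singleton clause (x_21'), x_21 = 0.
From the singleton clause (x_22), x_22 = 1.
From the singleton clause (x_31'), x_31 = 0.
From the singleton clause (x_32), x_32 = 1.
That conflicts with the unit clause (x_32').
That branch fails; take x_11 = 0 instead.
From the singleton clause (x_12), x_12 = 1.
From the singleton clause (x_22'), x_22 = 0.
From the singleton clause (x_21), x_21 = 1.
From the singleton clause (x_31'), x_31 = 0.
From the singleton clause (x_32), x_32 = 1.
That conflicts with the unit clause (x_32').
Either choice for x_11 ends in contradiction.

UNSATISFIABLE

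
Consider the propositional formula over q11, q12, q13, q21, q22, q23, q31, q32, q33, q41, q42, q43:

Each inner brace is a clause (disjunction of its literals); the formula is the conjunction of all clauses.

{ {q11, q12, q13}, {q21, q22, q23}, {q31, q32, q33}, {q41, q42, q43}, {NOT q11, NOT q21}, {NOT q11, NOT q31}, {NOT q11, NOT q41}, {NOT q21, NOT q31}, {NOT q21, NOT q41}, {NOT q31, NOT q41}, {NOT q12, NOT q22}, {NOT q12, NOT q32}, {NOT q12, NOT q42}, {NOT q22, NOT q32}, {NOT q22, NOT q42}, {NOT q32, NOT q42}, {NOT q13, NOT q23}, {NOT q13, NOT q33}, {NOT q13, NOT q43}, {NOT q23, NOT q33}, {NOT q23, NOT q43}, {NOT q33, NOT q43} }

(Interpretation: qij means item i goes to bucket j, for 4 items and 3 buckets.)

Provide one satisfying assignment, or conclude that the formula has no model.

Try q11 = false.
Try q12 = true.
(NOT q22) alone gives q22 = false.
(NOT q32) alone gives q32 = false.
(NOT q42) alone gives q42 = false.
Try q21 = true.
(NOT q31) alone gives q31 = false.
(q33) alone gives q33 = true.
(NOT q41) alone gives q41 = false.
(q43) alone gives q43 = true.
Now (NOT q43) is unsatisfied and unit — conflict.
So q21 must be the other value — set q21 = false.
(q23) alone gives q23 = true.
(NOT q13) alone gives q13 = false.
(NOT q33) alone gives q33 = false.
(q31) alone gives q31 = true.
(NOT q41) alone gives q41 = false.
(q43) alone gives q43 = true.
Now (NOT q43) is unsatisfied and unit — conflict.
Either choice for q21 ends in contradiction.
So q12 must be the other value — set q12 = false.
(q13) alone gives q13 = true.
(NOT q23) alone gives q23 = false.
(NOT q33) alone gives q33 = false.
(NOT q43) alone gives q43 = false.
Try q21 = true.
(NOT q31) alone gives q31 = false.
(q32) alone gives q32 = true.
(NOT q41) alone gives q41 = false.
(q42) alone gives q42 = true.
Now (NOT q42) is unsatisfied and unit — conflict.
So q21 must be the other value — set q21 = false.
(q22) alone gives q22 = true.
(NOT q32) alone gives q32 = false.
(q31) alone gives q31 = true.
(NOT q41) alone gives q41 = false.
(q42) alone gives q42 = true.
Now (NOT q42) is unsatisfied and unit — conflict.
Either choice for q21 ends in contradiction.
Either choice for q12 ends in contradiction.
So q11 must be the other value — set q11 = true.
(NOT q21) alone gives q21 = false.
(NOT q31) alone gives q31 = false.
(NOT q41) alone gives q41 = false.
Try q22 = true.
(NOT q12) alone gives q12 = false.
(NOT q32) alone gives q32 = false.
(q33) alone gives q33 = true.
(NOT q42) alone gives q42 = false.
(q43) alone gives q43 = true.
Now (NOT q43) is unsatisfied and unit — conflict.
So q22 must be the other value — set q22 = false.
(q23) alone gives q23 = true.
(NOT q13) alone gives q13 = false.
(NOT q33) alone gives q33 = false.
(q32) alone gives q32 = true.
(NOT q12) alone gives q12 = false.
(NOT q42) alone gives q42 = false.
(q43) alone gives q43 = true.
Now (NOT q43) is unsatisfied and unit — conflict.
Either choice for q22 ends in contradiction.
Either choice for q11 ends in contradiction.

UNSATISFIABLE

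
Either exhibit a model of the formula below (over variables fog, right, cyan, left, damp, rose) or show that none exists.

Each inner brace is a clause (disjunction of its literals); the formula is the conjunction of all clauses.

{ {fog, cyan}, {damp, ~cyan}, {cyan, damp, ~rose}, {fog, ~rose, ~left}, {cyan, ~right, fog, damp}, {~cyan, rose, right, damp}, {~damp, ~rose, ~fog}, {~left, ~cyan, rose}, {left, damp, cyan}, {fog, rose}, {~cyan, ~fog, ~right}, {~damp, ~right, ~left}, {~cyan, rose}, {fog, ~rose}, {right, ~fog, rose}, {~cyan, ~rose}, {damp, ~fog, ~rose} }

Case fog = 1:
Case damp = 1:
From the singleton clause (~rose), rose = 0.
From the singleton clause (~cyan), cyan = 0.
From the singleton clause (right), right = 1.
From the singleton clause (~left), left = 0.
All clauses are satisfied.

fog: 1, right: 1, cyan: 0, left: 0, damp: 1, rose: 0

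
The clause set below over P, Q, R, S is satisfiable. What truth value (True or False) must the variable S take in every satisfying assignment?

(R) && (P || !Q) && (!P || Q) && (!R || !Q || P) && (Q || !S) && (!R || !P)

Suppose S = true.
Unit clause (R) forces R = true.
Unit clause (Q) forces Q = true.
Unit clause (P) forces P = true.
Now (!P) is unsatisfied and unit — conflict.
So every satisfying assignment has S = False.

False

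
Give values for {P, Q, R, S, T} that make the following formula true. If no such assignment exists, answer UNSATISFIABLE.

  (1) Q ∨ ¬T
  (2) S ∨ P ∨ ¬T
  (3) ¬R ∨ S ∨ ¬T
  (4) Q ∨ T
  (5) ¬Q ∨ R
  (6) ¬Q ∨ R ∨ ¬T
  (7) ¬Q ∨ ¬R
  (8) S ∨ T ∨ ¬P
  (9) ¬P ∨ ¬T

UNSATISFIABLE

Case Q = True:
Unit clause (R) forces R = True.
Now (¬R) is unsatisfied and unit — conflict.
That branch fails; take Q = False instead.
Unit clause (¬T) forces T = False.
Now (T) is unsatisfied and unit — conflict.
Both values of Q lead to a conflict.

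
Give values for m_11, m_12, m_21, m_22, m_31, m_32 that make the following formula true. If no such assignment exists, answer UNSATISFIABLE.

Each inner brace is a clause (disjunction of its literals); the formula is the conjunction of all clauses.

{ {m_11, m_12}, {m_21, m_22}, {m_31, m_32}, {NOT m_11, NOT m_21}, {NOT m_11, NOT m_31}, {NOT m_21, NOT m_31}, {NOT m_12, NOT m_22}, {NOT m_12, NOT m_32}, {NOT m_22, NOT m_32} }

Try m_11 = true.
(NOT m_21) alone gives m_21 = false.
(m_22) alone gives m_22 = true.
(NOT m_31) alone gives m_31 = false.
(m_32) alone gives m_32 = true.
But (NOT m_32) is also a unit clause — contradiction.
Undo m_11 and try m_11 = false.
(m_12) alone gives m_12 = true.
(NOT m_22) alone gives m_22 = false.
(m_21) alone gives m_21 = true.
(NOT m_31) alone gives m_31 = false.
(m_32) alone gives m_32 = true.
But (NOT m_32) is also a unit clause — contradiction.
Either choice for m_11 ends in contradiction.

UNSATISFIABLE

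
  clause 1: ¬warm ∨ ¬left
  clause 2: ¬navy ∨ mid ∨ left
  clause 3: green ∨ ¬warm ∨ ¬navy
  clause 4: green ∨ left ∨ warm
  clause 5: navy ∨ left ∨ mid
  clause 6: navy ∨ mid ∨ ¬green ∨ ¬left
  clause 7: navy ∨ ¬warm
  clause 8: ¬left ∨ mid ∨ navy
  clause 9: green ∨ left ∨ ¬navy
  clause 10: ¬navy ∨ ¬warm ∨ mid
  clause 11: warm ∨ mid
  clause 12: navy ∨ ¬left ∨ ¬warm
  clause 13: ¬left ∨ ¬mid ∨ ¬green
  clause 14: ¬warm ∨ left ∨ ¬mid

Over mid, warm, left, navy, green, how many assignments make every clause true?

There are 2^5 = 32 truth assignments over (mid, warm, left, navy, green).
Split on mid. With mid = True, the clauses containing mid are satisfied and ¬mid drops from the rest; 4 of the 2^4 = 16 assignments to the other variables satisfy what remains.
With mid = False, by the same count on the reduced clause set, 0 assignments work.
(One model: mid=T, warm=F, left=F, navy=F, green=T.)
Total: 4 + 0 = 4.

4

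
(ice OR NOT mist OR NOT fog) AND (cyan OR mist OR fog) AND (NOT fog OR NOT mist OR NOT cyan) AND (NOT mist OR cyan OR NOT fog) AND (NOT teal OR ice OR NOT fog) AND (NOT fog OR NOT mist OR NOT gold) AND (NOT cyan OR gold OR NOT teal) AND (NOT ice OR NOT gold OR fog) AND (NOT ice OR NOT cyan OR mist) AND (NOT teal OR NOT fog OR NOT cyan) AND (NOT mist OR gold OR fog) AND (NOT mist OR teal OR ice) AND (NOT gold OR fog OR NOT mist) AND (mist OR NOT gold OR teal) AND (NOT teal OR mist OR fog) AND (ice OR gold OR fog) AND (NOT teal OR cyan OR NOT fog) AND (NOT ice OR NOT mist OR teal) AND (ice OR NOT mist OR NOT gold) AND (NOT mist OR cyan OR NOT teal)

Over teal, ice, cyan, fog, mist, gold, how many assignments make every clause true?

There are 2^6 = 64 truth assignments over (teal, ice, cyan, fog, mist, gold).
Split on cyan. With cyan = true, the clauses containing cyan are satisfied and NOT cyan drops from the rest; 1 of the 2^5 = 32 assignments to the other variables satisfy what remains.
With cyan = false, by the same count on the reduced clause set, 2 assignments work.
(One model: teal=F, ice=F, cyan=F, fog=T, mist=F, gold=F.)
Total: 1 + 2 = 3.

3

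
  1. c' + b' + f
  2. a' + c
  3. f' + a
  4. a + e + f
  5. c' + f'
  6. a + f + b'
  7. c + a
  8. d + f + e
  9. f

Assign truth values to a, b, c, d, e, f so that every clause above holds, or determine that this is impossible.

From the singleton clause (f), f = 1.
From the singleton clause (a), a = 1.
From the singleton clause (c), c = 1.
Now (c') is unsatisfied and unit — conflict.

UNSATISFIABLE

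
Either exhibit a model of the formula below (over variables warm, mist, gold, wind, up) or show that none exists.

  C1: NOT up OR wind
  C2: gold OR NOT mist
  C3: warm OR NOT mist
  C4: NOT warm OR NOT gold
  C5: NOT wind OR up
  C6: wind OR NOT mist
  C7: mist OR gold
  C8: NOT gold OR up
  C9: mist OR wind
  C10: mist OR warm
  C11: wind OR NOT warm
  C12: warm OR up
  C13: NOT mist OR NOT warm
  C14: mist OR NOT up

Try up = false.
The clause (NOT wind) is unit, so wind = false.
The clause (NOT mist) is unit, so mist = false.
That conflicts with the unit clause (mist).
That branch fails; take up = true instead.
The clause (wind) is unit, so wind = true.
The clause (mist) is unit, so mist = true.
The clause (gold) is unit, so gold = true.
The clause (warm) is unit, so warm = true.
That conflicts with the unit clause (NOT warm).
Both values of up lead to a conflict.

UNSATISFIABLE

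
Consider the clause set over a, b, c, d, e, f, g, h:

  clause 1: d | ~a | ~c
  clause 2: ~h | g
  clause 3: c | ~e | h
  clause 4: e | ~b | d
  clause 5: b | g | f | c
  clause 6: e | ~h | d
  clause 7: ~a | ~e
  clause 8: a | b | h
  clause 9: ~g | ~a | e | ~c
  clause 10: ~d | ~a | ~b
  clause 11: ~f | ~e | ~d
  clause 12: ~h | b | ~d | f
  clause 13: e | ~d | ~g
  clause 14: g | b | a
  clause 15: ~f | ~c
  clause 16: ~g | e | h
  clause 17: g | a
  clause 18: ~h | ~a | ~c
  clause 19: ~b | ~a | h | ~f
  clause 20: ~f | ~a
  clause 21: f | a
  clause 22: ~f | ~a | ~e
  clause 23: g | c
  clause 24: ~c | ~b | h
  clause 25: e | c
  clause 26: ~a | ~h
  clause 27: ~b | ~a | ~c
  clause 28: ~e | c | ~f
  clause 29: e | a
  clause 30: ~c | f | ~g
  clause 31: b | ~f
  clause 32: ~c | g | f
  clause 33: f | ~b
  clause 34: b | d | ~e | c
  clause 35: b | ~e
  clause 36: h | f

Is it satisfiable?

Branch on h: set h = 0.
The clause (f) is unit, so f = 1.
The clause (~c) is unit, so c = 0.
The clause (~e) is unit, so e = 0.
Now (e) is unsatisfied and unit — conflict.
That branch fails; take h = 1 instead.
The clause (g) is unit, so g = 1.
The clause (~a) is unit, so a = 0.
The clause (f) is unit, so f = 1.
The clause (~c) is unit, so c = 0.
The clause (e) is unit, so e = 1.
Now (~e) is unsatisfied and unit — conflict.
Both values of h lead to a conflict.
No assignment satisfies every clause.

No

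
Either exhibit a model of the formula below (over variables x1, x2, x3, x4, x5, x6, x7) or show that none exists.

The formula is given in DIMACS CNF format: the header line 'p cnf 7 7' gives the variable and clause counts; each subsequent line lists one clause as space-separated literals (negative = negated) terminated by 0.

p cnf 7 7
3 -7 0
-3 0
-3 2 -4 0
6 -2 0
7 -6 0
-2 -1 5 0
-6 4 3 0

x1: True,  x2: False,  x3: False,  x4: True,  x5: True,  x6: False,  x7: False

From the singleton clause (¬x3), x3 = False.
From the singleton clause (¬x7), x7 = False.
From the singleton clause (¬x6), x6 = False.
From the singleton clause (¬x2), x2 = False.
Every clause is now satisfied; x1, x4, x5 are unconstrained.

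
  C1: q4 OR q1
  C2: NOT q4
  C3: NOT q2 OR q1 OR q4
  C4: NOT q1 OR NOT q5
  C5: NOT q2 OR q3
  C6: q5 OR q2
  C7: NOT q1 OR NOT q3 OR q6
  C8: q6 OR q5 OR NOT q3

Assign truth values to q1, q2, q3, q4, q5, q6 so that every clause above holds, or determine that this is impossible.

q1: true,  q2: true,  q3: true,  q4: false,  q5: false,  q6: true

(NOT q4) alone gives q4 = false.
(q1) alone gives q1 = true.
(NOT q5) alone gives q5 = false.
(q2) alone gives q2 = true.
(q3) alone gives q3 = true.
(q6) alone gives q6 = true.
All clauses are satisfied.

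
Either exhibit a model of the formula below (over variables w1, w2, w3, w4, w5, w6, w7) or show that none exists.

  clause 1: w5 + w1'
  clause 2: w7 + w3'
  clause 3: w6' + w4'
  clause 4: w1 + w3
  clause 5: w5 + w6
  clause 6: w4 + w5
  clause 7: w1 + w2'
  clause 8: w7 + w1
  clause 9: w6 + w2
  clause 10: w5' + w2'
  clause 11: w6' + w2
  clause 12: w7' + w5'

UNSATISFIABLE

Suppose w5 = 1.
(w2') alone gives w2 = 0.
(w6) alone gives w6 = 1.
That conflicts with the unit clause (w6').
That branch fails; take w5 = 0 instead.
(w1') alone gives w1 = 0.
(w3) alone gives w3 = 1.
(w7) alone gives w7 = 1.
(w6) alone gives w6 = 1.
(w4') alone gives w4 = 0.
That conflicts with the unit clause (w4).
Both values of w5 lead to a conflict.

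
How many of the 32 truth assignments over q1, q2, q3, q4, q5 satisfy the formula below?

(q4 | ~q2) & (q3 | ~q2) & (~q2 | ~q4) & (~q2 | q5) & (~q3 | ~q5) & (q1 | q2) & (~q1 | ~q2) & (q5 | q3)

4

There are 2^5 = 32 truth assignments over (q1, q2, q3, q4, q5).
Split on q4. With q4 = 1, the clauses containing q4 are satisfied and ~q4 drops from the rest; 2 of the 2^4 = 16 assignments to the other variables satisfy what remains.
With q4 = 0, by the same count on the reduced clause set, 2 assignments work.
Total: 2 + 2 = 4.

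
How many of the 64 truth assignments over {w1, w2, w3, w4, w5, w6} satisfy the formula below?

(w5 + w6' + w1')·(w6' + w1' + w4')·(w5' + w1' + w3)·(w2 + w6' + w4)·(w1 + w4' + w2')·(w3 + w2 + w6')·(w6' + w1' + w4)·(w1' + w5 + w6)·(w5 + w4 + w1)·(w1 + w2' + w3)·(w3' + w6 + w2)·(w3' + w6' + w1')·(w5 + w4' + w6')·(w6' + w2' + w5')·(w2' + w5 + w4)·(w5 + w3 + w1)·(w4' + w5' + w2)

4

There are 2^6 = 64 truth assignments over (w1, w2, w3, w4, w5, w6).
Split on w2. With w2 = 1, the clauses containing w2 are satisfied and w2' drops from the rest; 3 of the 2^5 = 32 assignments to the other variables satisfy what remains.
With w2 = 0, by the same count on the reduced clause set, 1 assignment works.
(One model: w1=F, w2=F, w3=F, w4=F, w5=T, w6=F.)
Total: 3 + 1 = 4.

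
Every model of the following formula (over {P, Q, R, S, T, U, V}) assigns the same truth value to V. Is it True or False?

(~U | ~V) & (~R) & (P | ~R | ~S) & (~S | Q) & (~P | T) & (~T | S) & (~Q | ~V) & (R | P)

False

Suppose V = 1.
(~U) alone gives U = 0.
(~R) alone gives R = 0.
(~Q) alone gives Q = 0.
(~S) alone gives S = 0.
(~T) alone gives T = 0.
(~P) alone gives P = 0.
That conflicts with the unit clause (P).
So every satisfying assignment has V = False.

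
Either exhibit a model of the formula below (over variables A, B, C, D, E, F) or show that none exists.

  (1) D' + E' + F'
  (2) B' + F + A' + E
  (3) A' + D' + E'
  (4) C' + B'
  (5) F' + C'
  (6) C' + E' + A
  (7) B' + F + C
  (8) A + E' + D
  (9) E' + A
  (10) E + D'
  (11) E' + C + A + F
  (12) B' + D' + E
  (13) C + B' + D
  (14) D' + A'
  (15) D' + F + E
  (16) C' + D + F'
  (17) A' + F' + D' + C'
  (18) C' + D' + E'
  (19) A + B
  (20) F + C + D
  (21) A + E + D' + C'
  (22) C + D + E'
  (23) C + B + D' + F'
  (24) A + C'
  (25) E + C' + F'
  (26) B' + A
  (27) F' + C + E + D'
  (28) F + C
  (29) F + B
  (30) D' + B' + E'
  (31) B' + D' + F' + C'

Suppose C = 0.
(F) alone gives F = 1.
Suppose D = 0.
(B') alone gives B = 0.
(A) alone gives A = 1.
(E') alone gives E = 0.
All clauses are satisfied.

A: 1, B: 0, C: 0, D: 0, E: 0, F: 1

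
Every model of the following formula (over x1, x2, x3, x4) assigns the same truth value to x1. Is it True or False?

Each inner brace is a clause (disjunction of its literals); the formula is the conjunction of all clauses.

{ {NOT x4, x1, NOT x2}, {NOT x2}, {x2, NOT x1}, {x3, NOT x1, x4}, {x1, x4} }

Suppose x1 = true.
From the singleton clause (NOT x2), x2 = false.
Now (x2) is unsatisfied and unit — conflict.
So every satisfying assignment has x1 = False.

False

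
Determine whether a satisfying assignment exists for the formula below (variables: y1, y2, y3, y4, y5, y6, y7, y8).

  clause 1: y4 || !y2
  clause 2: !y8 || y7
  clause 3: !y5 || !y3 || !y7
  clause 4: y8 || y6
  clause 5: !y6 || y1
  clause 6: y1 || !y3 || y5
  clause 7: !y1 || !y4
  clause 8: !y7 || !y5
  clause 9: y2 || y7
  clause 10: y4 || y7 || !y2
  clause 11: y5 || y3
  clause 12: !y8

Yes, satisfiable

(!y8) alone gives y8 = false.
(y6) alone gives y6 = true.
(y1) alone gives y1 = true.
(!y4) alone gives y4 = false.
(!y2) alone gives y2 = false.
(y7) alone gives y7 = true.
(!y5) alone gives y5 = false.
(y3) alone gives y3 = true.
Every clause now holds.
A satisfying assignment: y1 ↦ true; y2 ↦ false; y3 ↦ true; y4 ↦ false; y5 ↦ false; y6 ↦ true; y7 ↦ true; y8 ↦ false.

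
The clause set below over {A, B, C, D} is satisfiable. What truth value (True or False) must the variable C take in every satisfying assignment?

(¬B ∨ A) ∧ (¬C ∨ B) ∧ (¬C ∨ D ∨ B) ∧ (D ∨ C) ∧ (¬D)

Suppose C = False.
(D) alone gives D = True.
That conflicts with the unit clause (¬D).
So every satisfying assignment has C = True.

True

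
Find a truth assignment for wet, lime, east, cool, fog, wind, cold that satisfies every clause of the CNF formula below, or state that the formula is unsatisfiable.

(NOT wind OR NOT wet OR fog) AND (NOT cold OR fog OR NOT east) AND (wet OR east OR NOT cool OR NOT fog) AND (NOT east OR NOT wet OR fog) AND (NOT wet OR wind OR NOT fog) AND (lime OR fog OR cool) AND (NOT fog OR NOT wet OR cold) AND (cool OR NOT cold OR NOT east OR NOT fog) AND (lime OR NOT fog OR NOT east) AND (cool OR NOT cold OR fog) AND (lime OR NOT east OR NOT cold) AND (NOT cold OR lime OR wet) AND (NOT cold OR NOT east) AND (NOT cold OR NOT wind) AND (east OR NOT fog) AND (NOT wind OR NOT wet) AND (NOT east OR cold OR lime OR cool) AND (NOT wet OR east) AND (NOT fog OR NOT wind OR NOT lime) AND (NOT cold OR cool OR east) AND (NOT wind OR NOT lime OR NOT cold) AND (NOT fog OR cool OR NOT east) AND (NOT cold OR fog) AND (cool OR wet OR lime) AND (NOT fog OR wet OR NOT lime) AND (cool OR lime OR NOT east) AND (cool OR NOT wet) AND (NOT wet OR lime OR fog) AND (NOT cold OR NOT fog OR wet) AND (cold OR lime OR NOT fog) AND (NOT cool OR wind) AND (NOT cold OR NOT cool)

Suppose cold = false.
Suppose fog = false.
Suppose wind = true.
The clause (NOT wet) is unit, so wet = false.
Suppose lime = false.
The clause (cool) is unit, so cool = true.
All clauses hold; east can take either value.

wet=false,  lime=false,  east=false,  cool=true,  fog=false,  wind=true,  cold=false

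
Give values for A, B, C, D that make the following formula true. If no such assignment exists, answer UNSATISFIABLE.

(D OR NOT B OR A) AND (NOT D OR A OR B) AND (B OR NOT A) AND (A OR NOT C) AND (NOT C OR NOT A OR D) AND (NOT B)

Unit clause (NOT B) forces B = false.
Unit clause (NOT A) forces A = false.
Unit clause (NOT D) forces D = false.
Unit clause (NOT C) forces C = false.
All clauses are satisfied.

A ↦ false, B ↦ false, C ↦ false, D ↦ false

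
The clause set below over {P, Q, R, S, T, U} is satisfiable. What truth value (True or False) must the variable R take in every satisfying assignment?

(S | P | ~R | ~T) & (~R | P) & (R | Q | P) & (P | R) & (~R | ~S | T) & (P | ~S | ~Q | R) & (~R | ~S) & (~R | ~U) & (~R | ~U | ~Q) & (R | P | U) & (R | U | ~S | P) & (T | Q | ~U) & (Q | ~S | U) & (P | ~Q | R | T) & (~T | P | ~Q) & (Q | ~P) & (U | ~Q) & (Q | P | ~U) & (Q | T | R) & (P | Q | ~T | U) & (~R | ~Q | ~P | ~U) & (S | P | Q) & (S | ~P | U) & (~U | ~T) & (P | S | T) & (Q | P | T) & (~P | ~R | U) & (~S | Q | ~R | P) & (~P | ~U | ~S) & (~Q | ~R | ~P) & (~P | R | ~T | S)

False

Suppose R = 1.
The clause (P) is unit, so P = 1.
The clause (~S) is unit, so S = 0.
The clause (~U) is unit, so U = 0.
But (U) is also a unit clause — contradiction.
So every satisfying assignment has R = False.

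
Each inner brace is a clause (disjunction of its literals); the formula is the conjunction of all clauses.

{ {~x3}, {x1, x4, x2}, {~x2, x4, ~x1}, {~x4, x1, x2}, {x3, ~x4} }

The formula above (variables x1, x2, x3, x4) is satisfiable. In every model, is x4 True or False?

Suppose x4 = 1.
(~x3) alone gives x3 = 0.
But (x3) is also a unit clause — contradiction.
So every satisfying assignment has x4 = False.

False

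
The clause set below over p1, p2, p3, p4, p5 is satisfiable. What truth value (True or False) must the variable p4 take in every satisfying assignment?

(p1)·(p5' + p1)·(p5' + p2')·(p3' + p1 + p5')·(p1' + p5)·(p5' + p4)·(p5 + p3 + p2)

Suppose p4 = 0.
Unit clause (p1) forces p1 = 1.
Unit clause (p5) forces p5 = 1.
Now (p5') is unsatisfied and unit — conflict.
So every satisfying assignment has p4 = True.

True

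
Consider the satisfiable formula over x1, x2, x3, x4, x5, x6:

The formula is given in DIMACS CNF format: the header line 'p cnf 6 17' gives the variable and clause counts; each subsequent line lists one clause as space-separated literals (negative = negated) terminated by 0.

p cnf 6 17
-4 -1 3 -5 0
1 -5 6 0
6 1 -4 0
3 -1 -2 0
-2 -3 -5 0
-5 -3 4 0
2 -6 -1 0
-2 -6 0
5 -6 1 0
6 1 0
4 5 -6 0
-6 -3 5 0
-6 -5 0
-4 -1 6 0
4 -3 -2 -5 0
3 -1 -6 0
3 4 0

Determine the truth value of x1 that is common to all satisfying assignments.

True

Suppose x1 = False.
From the singleton clause (x6), x6 = True.
From the singleton clause (¬x2), x2 = False.
From the singleton clause (x5), x5 = True.
Now (¬x5) is unsatisfied and unit — conflict.
So every satisfying assignment has x1 = True.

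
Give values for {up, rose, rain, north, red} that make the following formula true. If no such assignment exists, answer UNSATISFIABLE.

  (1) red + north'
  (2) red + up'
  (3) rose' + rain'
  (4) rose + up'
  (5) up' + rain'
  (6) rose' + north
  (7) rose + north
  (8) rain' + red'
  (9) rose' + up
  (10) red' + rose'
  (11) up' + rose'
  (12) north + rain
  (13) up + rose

UNSATISFIABLE

Suppose red = 1.
From the singleton clause (rain'), rain = 0.
From the singleton clause (rose'), rose = 0.
From the singleton clause (up'), up = 0.
That conflicts with the unit clause (up).
That branch fails; take red = 0 instead.
From the singleton clause (north'), north = 0.
From the singleton clause (up'), up = 0.
From the singleton clause (rose'), rose = 0.
That conflicts with the unit clause (rose).
Either choice for red ends in contradiction.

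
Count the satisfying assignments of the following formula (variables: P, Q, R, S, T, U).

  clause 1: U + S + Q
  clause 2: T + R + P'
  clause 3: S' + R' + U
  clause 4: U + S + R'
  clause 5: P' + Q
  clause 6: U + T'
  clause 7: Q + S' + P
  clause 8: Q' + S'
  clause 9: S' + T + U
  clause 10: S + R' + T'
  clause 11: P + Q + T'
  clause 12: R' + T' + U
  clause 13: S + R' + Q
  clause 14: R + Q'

3

There are 2^6 = 64 truth assignments over (P, Q, R, S, T, U).
Split on U. With U = 1, the clauses containing U are satisfied and U' drops from the rest; 3 of the 2^5 = 32 assignments to the other variables satisfy what remains.
With U = 0, by the same count on the reduced clause set, 0 assignments work.
Total: 3 + 0 = 3.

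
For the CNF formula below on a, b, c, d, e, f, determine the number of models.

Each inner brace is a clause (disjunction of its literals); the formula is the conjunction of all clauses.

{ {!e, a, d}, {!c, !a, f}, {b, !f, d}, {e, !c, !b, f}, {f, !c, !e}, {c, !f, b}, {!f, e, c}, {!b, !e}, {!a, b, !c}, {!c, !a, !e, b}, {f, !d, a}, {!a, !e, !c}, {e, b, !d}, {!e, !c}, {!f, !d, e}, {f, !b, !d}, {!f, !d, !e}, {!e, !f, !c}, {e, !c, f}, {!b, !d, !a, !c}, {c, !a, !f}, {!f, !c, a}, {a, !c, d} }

There are 2^6 = 64 truth assignments over (a, b, c, d, e, f).
Split on f. With f = true, the clauses containing f are satisfied and !f drops from the rest; 1 of the 2^5 = 32 assignments to the other variables satisfy what remains.
With f = false, by the same count on the reduced clause set, 6 assignments work.
Total: 1 + 6 = 7.

7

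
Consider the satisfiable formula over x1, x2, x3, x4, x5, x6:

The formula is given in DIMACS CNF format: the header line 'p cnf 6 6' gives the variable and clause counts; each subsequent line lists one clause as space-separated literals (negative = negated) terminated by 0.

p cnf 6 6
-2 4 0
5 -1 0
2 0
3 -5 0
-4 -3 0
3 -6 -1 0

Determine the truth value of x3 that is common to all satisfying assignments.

Suppose x3 = True.
(x2) alone gives x2 = True.
(x4) alone gives x4 = True.
But (¬x4) is also a unit clause — contradiction.
So every satisfying assignment has x3 = False.

False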